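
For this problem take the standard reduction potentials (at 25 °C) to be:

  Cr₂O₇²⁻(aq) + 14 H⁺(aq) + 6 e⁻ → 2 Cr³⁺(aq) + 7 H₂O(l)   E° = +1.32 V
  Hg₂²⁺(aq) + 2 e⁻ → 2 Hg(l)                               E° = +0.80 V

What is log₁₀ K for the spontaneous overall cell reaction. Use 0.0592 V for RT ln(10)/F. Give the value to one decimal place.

52.7

Cathode: Cr₂O₇²⁻/Cr³⁺; anode: Hg₂²⁺/Hg. E°cell = +0.52 V, n = 6.
log K = nE°cell / 0.0592 = (6)(+0.52) / 0.0592 = 52.7.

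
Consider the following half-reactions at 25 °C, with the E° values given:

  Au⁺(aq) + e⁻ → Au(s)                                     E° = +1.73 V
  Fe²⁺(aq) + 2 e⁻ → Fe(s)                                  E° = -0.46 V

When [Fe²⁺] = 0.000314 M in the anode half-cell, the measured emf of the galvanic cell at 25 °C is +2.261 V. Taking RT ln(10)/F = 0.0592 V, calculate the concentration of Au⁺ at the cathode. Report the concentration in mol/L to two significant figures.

Au⁺/Au is the cathode, Fe²⁺/Fe the anode: E°cell = +2.19 V, n = 2.
Overall reaction: 2 Au⁺(aq) + Fe(s) → 2 Au(s) + Fe²⁺(aq); Q = [Fe²⁺]^1/[Au⁺]^2.
From E = E° − (0.0592/n) log Q: log Q = (E° − E)·n/0.0592 = (+2.19 − (+2.261))·2/0.0592 = -2.3986.
So 2·log[Au⁺] = 1·log(0.000314) − log Q = -3.5031 − (-2.3986) = -1.1045; log[Au⁺] = -1.1045 / 2 = -0.5523; [Au⁺] = 10^(-0.5523) ≈ 0.28 M.

0.28 M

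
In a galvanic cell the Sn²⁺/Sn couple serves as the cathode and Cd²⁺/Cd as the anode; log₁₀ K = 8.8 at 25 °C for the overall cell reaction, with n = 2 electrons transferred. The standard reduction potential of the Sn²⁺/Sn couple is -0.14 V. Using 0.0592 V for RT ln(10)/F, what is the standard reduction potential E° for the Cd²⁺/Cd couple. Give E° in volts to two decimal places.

-0.40 V

E°cell = (0.0592/n)·log K = (0.0592/2)(8.8) = +0.260 V.
Since Sn²⁺/Sn is the cathode and Cd²⁺/Cd the anode, E°cell = E°(Sn²⁺/Sn) − E°(Cd²⁺/Cd).
So E°(Cd²⁺/Cd) = E°(Sn²⁺/Sn) − E°cell = (-0.14) − (+0.260) = -0.40 V.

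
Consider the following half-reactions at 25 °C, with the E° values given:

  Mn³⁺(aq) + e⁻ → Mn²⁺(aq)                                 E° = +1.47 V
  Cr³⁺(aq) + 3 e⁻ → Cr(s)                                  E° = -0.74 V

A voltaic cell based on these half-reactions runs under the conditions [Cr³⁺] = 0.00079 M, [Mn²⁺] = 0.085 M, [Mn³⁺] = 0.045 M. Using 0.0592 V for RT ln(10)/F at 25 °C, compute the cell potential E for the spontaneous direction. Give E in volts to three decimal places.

Mn³⁺/Mn²⁺ is the cathode (higher E°), Cr³⁺/Cr the anode: E°cell = +1.47 − (-0.74) = +2.21 V, n = 3.
Overall: 3 Mn³⁺(aq) + Cr(s) → 3 Mn²⁺(aq) + Cr³⁺(aq)
Q = [Mn²⁺]^3·[Cr³⁺] / ([Mn³⁺]^3); log Q = -2.274.
E = E° − (0.0592/n) log Q = +2.21 − (0.0592/3)(-2.274) = +2.255 V.

+2.255 V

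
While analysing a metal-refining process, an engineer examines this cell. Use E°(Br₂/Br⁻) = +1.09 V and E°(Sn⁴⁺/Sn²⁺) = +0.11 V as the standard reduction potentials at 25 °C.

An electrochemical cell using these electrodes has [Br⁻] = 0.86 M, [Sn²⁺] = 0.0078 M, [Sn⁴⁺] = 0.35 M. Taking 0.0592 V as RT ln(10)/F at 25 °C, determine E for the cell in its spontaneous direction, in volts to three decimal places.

+0.935 V

Br₂/Br⁻ is the cathode (higher E°), Sn⁴⁺/Sn²⁺ the anode: E°cell = +1.09 − (+0.11) = +0.98 V, n = 2.
Overall: Br₂(l) + Sn²⁺(aq) → 2 Br⁻(aq) + Sn⁴⁺(aq)
Q = [Br⁻]^2·[Sn⁴⁺] / ([Sn²⁺]); log Q = 1.521.
E = E° − (0.0592/n) log Q = +0.98 − (0.0592/2)(1.521) = +0.935 V.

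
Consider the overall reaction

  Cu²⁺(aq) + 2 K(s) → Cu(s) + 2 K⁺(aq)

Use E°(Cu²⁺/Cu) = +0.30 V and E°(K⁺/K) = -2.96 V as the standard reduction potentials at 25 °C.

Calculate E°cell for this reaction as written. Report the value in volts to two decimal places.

+3.26 V

The Cu²⁺/Cu couple has the higher reduction potential, so it is the cathode; K⁺/K is oxidised at the anode.
E°cell = E°(cathode) − E°(anode) = (+0.30) − (-2.96) = +3.26 V.
Since E°cell > 0, the reaction is spontaneous under standard conditions.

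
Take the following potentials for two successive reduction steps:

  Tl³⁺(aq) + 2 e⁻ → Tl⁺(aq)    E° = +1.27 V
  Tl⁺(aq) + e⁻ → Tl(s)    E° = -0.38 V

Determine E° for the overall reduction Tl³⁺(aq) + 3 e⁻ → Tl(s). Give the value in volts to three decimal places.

+0.720 V

Adding the free-energy changes (−nFE°) of the two steps gives −n₃FE°₃ = −n₁FE°₁ − n₂FE°₂.
E°₃ = (2×+1.27 + 1×-0.38) / 3 = (+2.160) / 3 = +0.720 V.
E° values themselves are not directly additive — weighting by electron count is essential.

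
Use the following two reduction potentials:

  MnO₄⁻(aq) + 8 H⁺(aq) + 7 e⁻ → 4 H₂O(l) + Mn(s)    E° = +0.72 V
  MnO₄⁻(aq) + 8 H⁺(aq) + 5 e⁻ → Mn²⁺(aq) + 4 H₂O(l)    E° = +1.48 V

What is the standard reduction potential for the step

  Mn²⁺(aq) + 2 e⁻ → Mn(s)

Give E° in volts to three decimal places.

Sequential free energies add, so n₃E°₃ = n₁E°₁ + n₂E°₂.
With n₃ = 7, and the known step contributing 5×(+1.48) V, the unknown satisfies 2·E° = 7×(+0.72) − 5×(+1.48) = -2.360.
E° = -2.360 / 2 = -1.180 V.

-1.180 V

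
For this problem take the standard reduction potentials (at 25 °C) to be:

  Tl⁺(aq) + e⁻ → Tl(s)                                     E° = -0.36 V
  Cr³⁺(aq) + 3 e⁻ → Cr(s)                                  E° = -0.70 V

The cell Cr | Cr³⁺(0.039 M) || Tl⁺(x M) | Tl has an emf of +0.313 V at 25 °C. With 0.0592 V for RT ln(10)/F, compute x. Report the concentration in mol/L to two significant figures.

0.12 M

Tl⁺/Tl is the cathode, Cr³⁺/Cr the anode: E°cell = +0.34 V, n = 3.
Overall reaction: 3 Tl⁺(aq) + Cr(s) → 3 Tl(s) + Cr³⁺(aq); Q = [Cr³⁺]^1/[Tl⁺]^3.
From E = E° − (0.0592/n) log Q: log Q = (E° − E)·n/0.0592 = (+0.34 − (+0.313))·3/0.0592 = 1.3682.
So 3·log[Tl⁺] = 1·log(0.039) − log Q = -1.4089 − (1.3682) = -2.7771; log[Tl⁺] = -2.7771 / 3 = -0.9257; [Tl⁺] = 10^(-0.9257) ≈ 0.12 M.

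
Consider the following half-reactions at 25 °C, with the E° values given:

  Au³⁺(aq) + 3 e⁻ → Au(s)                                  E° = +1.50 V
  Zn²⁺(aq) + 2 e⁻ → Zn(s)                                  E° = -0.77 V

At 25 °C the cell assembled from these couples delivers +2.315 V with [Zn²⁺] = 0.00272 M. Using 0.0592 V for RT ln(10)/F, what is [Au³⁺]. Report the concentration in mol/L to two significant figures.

0.027 M

Au³⁺/Au is the cathode, Zn²⁺/Zn the anode: E°cell = +2.27 V, n = 6.
Overall reaction: 2 Au³⁺(aq) + 3 Zn(s) → 2 Au(s) + 3 Zn²⁺(aq); Q = [Zn²⁺]^3/[Au³⁺]^2.
From E = E° − (0.0592/n) log Q: log Q = (E° − E)·n/0.0592 = (+2.27 − (+2.315))·6/0.0592 = -4.5608.
So 2·log[Au³⁺] = 3·log(0.00272) − log Q = -7.6963 − (-4.5608) = -3.1355; log[Au³⁺] = -3.1355 / 2 = -1.5677; [Au³⁺] = 10^(-1.5677) ≈ 0.027 M.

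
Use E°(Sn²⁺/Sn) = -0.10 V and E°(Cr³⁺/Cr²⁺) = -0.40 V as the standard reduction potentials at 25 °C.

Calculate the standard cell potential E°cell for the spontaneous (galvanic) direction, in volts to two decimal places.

The Sn²⁺/Sn couple has the higher reduction potential, so it is the cathode; Cr³⁺/Cr²⁺ is oxidised at the anode.
E°cell = E°(cathode) − E°(anode) = (-0.10) − (-0.40) = +0.30 V.

+0.30 V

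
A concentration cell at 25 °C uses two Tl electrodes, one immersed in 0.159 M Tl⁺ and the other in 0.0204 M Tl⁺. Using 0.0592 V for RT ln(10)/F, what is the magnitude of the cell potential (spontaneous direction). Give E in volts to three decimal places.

For a concentration cell E°cell = 0. The 0.159 M side is the cathode (reduction is favoured where [Tl⁺] is higher).
With n = 1, E = −(0.0592/1) log([Tl⁺]ₐₙ/[Tl⁺]꜀ₐₜ) = −(0.0592/1) log(0.0204/0.159) = −(0.0592/1)(-0.892) = +0.053 V.

+0.053 V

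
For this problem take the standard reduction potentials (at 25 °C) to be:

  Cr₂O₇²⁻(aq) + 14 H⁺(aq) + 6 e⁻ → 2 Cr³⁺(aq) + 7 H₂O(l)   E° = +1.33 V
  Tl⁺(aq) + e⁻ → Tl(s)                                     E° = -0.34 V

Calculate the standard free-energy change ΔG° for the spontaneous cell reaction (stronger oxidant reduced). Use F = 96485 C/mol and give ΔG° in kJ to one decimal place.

-966.8 kJ

Cr₂O₇²⁻/Cr³⁺ (E° = +1.33 V) is the cathode; Tl⁺/Tl (E° = -0.34 V) is the anode, so E°cell = +1.67 V.
Balancing electrons gives n = 6 (lcm of 6 and 1).
ΔG° = −nFE° = −(6)(96485)(+1.67) = -966,780 J = -966.8 kJ.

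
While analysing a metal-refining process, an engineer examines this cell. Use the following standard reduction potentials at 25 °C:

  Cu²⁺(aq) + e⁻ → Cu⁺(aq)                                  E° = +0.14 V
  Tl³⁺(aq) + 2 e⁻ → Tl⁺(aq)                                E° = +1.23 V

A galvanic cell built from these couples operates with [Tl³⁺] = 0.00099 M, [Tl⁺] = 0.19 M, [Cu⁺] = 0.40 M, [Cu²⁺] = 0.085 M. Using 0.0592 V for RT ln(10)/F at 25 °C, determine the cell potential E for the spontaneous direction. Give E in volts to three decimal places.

+1.062 V

Tl³⁺/Tl⁺ is the cathode (higher E°), Cu²⁺/Cu⁺ the anode: E°cell = +1.23 − (+0.14) = +1.09 V, n = 2.
Overall: Tl³⁺(aq) + 2 Cu⁺(aq) → Tl⁺(aq) + 2 Cu²⁺(aq)
Q = [Tl⁺]·[Cu²⁺]^2 / ([Tl³⁺]·[Cu⁺]^2); log Q = 0.938.
E = E° − (0.0592/n) log Q = +1.09 − (0.0592/2)(0.938) = +1.062 V.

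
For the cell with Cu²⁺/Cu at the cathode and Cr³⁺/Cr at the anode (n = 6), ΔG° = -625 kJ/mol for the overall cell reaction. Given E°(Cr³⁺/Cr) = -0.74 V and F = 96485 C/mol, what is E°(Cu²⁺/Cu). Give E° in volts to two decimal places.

E°cell = −ΔG°/(nF) = −(-625×10³)/((6)(96485)) = +1.080 V.
Since Cu²⁺/Cu is the cathode and Cr³⁺/Cr the anode, E°cell = E°(Cu²⁺/Cu) − E°(Cr³⁺/Cr).
So E°(Cu²⁺/Cu) = E°cell + E°(Cr³⁺/Cr) = +1.080 + (-0.74) = +0.34 V.

+0.34 V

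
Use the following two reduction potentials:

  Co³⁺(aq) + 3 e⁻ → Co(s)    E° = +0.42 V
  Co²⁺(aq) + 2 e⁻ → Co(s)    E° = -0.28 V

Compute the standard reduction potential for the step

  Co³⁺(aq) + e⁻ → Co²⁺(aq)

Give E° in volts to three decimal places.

+1.820 V

Sequential free energies add, so n₃E°₃ = n₁E°₁ + n₂E°₂.
With n₃ = 3, and the known step contributing 2×(-0.28) V, the unknown satisfies 1·E° = 3×(+0.42) − 2×(-0.28) = +1.820.
E° = +1.820 / 1 = +1.820 V.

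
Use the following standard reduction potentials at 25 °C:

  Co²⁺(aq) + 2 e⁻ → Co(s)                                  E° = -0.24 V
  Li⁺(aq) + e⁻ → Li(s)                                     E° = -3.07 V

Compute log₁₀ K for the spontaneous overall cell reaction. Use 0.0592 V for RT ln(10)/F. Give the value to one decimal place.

Cathode: Co²⁺/Co; anode: Li⁺/Li. E°cell = +2.83 V, n = 2.
log K = nE°cell / 0.0592 = (2)(+2.83) / 0.0592 = 95.6.

95.6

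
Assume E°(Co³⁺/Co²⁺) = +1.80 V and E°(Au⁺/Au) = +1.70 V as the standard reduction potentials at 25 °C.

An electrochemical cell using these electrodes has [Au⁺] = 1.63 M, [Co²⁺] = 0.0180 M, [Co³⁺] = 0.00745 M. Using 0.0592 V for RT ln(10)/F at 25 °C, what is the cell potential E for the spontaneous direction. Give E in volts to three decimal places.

+0.065 V

Co³⁺/Co²⁺ is the cathode (higher E°), Au⁺/Au the anode: E°cell = +1.80 − (+1.70) = +0.10 V, n = 1.
Overall: Co³⁺(aq) + Au(s) → Co²⁺(aq) + Au⁺(aq)
Q = [Co²⁺]·[Au⁺] / ([Co³⁺]); log Q = 0.595.
E = E° − (0.0592/n) log Q = +0.10 − (0.0592/1)(0.595) = +0.065 V.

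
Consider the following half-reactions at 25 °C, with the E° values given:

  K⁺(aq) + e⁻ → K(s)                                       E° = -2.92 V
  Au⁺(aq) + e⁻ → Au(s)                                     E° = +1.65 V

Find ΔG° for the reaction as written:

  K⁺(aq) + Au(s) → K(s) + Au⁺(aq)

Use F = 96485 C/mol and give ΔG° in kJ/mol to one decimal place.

As written, K⁺/K is reduced (cathode) and Au⁺/Au is oxidised (anode), so E°cell = (-2.92) − (+1.65) = -4.57 V.
Balancing electrons gives n = 1.
ΔG° = −nFE° = −(1)(96485)(-4.57) = 440,936 J = +440.9 kJ/mol.

+440.9 kJ/mol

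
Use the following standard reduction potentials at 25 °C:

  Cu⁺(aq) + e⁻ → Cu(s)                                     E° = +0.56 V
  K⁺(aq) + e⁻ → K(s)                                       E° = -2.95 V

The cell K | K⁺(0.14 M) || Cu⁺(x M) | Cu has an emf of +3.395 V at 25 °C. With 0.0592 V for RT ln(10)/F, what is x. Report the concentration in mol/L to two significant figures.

0.0016 M

Cu⁺/Cu is the cathode, K⁺/K the anode: E°cell = +3.51 V, n = 1.
Overall reaction: Cu⁺(aq) + K(s) → Cu(s) + K⁺(aq); Q = [K⁺]^1/[Cu⁺]^1.
From E = E° − (0.0592/n) log Q: log Q = (E° − E)·n/0.0592 = (+3.51 − (+3.395))·1/0.0592 = 1.9426.
So 1·log[Cu⁺] = 1·log(0.14) − log Q = -0.8539 − (1.9426) = -2.7965; [Cu⁺] = 10^(-2.7965) ≈ 0.0016 M.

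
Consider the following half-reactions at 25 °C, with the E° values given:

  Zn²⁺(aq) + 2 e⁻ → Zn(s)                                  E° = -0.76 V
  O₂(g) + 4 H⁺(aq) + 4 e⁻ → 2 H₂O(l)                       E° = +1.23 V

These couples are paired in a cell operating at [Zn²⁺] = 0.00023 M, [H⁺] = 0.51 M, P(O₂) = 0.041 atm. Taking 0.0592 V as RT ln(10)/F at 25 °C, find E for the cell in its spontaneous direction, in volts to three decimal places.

O₂/H₂O is the cathode (higher E°), Zn²⁺/Zn the anode: E°cell = +1.23 − (-0.76) = +1.99 V, n = 4.
Overall: O₂(g) + 4 H⁺(aq) + 2 Zn(s) → 2 H₂O(l) + 2 Zn²⁺(aq)
Q = [Zn²⁺]^2 / (P(O₂)·[H⁺]^4); log Q = -4.720.
E = E° − (0.0592/n) log Q = +1.99 − (0.0592/4)(-4.720) = +2.060 V.

+2.060 V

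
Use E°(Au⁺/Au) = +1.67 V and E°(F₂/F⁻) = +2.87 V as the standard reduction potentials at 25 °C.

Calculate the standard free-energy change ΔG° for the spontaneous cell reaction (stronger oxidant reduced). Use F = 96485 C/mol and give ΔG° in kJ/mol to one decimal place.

-231.6 kJ/mol

F₂/F⁻ (E° = +2.87 V) is the cathode; Au⁺/Au (E° = +1.67 V) is the anode, so E°cell = +1.20 V.
Balancing electrons gives n = 2 (lcm of 2 and 1).
ΔG° = −nFE° = −(2)(96485)(+1.20) = -231,564 J = -231.6 kJ/mol.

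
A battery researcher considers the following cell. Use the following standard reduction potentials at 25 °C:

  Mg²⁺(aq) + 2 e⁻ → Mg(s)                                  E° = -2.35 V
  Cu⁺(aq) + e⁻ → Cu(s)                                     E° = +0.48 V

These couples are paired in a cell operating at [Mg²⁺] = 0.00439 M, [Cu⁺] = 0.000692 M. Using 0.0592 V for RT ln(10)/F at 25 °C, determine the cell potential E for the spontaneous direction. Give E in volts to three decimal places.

Cu⁺/Cu is the cathode (higher E°), Mg²⁺/Mg the anode: E°cell = +0.48 − (-2.35) = +2.83 V, n = 2.
Overall: 2 Cu⁺(aq) + Mg(s) → 2 Cu(s) + Mg²⁺(aq)
Q = [Mg²⁺] / ([Cu⁺]^2); log Q = 3.962.
E = E° − (0.0592/n) log Q = +2.83 − (0.0592/2)(3.962) = +2.713 V.

+2.713 V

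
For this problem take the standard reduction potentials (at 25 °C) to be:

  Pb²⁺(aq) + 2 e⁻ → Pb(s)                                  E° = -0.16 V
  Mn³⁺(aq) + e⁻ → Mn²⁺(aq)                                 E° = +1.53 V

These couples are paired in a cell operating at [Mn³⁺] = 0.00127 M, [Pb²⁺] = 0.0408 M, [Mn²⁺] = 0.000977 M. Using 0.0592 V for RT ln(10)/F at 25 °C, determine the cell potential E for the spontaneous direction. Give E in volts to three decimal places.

Mn³⁺/Mn²⁺ is the cathode (higher E°), Pb²⁺/Pb the anode: E°cell = +1.53 − (-0.16) = +1.69 V, n = 2.
Overall: 2 Mn³⁺(aq) + Pb(s) → 2 Mn²⁺(aq) + Pb²⁺(aq)
Q = [Mn²⁺]^2·[Pb²⁺] / ([Mn³⁺]^2); log Q = -1.617.
E = E° − (0.0592/n) log Q = +1.69 − (0.0592/2)(-1.617) = +1.738 V.

+1.738 V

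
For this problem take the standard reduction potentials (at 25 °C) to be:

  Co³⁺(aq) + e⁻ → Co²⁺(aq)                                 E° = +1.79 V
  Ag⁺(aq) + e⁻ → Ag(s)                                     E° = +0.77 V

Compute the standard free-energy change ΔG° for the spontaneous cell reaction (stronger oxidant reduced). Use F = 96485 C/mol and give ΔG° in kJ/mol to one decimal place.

-98.4 kJ/mol

Co³⁺/Co²⁺ (E° = +1.79 V) is the cathode; Ag⁺/Ag (E° = +0.77 V) is the anode, so E°cell = +1.02 V.
Balancing electrons gives n = 1 (lcm of 1 and 1).
ΔG° = −nFE° = −(1)(96485)(+1.02) = -98,415 J = -98.4 kJ/mol.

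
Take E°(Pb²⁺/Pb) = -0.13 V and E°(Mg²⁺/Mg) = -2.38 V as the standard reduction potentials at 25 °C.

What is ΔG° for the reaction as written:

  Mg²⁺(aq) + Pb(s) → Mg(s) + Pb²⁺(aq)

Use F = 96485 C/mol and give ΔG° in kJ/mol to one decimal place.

As written, Mg²⁺/Mg is reduced (cathode) and Pb²⁺/Pb is oxidised (anode), so E°cell = (-2.38) − (-0.13) = -2.25 V.
Balancing electrons gives n = 2.
ΔG° = −nFE° = −(2)(96485)(-2.25) = 434,182 J = +434.2 kJ/mol.

+434.2 kJ/mol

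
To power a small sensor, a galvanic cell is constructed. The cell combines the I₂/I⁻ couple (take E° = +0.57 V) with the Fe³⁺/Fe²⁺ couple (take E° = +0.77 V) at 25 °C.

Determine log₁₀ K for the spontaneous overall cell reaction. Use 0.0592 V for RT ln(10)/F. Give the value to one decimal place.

Cathode: Fe³⁺/Fe²⁺; anode: I₂/I⁻. E°cell = +0.20 V, n = 2.
log K = nE°cell / 0.0592 = (2)(+0.20) / 0.0592 = 6.8.

6.8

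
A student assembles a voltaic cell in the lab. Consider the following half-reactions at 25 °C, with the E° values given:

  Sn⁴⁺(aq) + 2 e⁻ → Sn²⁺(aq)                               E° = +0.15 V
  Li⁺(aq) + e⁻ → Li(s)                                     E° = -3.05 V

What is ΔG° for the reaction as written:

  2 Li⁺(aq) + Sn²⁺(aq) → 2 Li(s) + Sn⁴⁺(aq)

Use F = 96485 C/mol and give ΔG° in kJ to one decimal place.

+617.5 kJ

As written, Li⁺/Li is reduced (cathode) and Sn⁴⁺/Sn²⁺ is oxidised (anode), so E°cell = (-3.05) − (+0.15) = -3.20 V.
Balancing electrons gives n = 2.
ΔG° = −nFE° = −(2)(96485)(-3.20) = 617,504 J = +617.5 kJ.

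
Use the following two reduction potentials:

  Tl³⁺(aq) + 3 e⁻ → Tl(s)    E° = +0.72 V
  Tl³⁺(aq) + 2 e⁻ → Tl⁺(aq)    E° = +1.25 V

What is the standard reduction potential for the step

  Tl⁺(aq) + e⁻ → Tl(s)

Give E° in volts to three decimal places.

-0.340 V

Sequential free energies add, so n₃E°₃ = n₁E°₁ + n₂E°₂.
With n₃ = 3, and the known step contributing 2×(+1.25) V, the unknown satisfies 1·E° = 3×(+0.72) − 2×(+1.25) = -0.340.
E° = -0.340 / 1 = -0.340 V.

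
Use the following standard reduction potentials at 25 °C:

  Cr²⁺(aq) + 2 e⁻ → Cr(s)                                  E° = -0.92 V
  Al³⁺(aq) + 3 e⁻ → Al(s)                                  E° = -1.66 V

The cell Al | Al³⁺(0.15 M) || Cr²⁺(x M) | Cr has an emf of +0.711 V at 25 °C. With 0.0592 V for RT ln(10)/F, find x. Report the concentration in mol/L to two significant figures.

0.030 M

Cr²⁺/Cr is the cathode, Al³⁺/Al the anode: E°cell = +0.74 V, n = 6.
Overall reaction: 3 Cr²⁺(aq) + 2 Al(s) → 3 Cr(s) + 2 Al³⁺(aq); Q = [Al³⁺]^2/[Cr²⁺]^3.
From E = E° − (0.0592/n) log Q: log Q = (E° − E)·n/0.0592 = (+0.74 − (+0.711))·6/0.0592 = 2.9392.
So 3·log[Cr²⁺] = 2·log(0.15) − log Q = -1.6478 − (2.9392) = -4.5870; log[Cr²⁺] = -4.5870 / 3 = -1.5290; [Cr²⁺] = 10^(-1.5290) ≈ 0.030 M.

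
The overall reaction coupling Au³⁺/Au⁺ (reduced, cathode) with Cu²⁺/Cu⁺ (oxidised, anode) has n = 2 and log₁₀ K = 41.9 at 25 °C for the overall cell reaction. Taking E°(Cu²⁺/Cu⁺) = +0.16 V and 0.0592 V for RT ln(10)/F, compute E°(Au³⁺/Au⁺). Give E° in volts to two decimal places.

E°cell = (0.0592/n)·log K = (0.0592/2)(41.9) = +1.240 V.
Since Au³⁺/Au⁺ is the cathode and Cu²⁺/Cu⁺ the anode, E°cell = E°(Au³⁺/Au⁺) − E°(Cu²⁺/Cu⁺).
So E°(Au³⁺/Au⁺) = E°cell + E°(Cu²⁺/Cu⁺) = +1.240 + (+0.16) = +1.40 V.

+1.40 V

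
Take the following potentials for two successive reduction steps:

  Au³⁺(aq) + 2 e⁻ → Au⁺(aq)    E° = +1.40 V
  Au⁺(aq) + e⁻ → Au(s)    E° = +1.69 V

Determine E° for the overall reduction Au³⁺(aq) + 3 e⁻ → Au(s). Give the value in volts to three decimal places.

+1.497 V

Standard free energies of sequential steps add: ΔG°₃ = ΔG°₁ + ΔG°₂, so n₃E°₃ = n₁E°₁ + n₂E°₂.
E°₃ = (2×+1.40 + 1×+1.69) / 3 = (+4.490) / 3 = +1.497 V.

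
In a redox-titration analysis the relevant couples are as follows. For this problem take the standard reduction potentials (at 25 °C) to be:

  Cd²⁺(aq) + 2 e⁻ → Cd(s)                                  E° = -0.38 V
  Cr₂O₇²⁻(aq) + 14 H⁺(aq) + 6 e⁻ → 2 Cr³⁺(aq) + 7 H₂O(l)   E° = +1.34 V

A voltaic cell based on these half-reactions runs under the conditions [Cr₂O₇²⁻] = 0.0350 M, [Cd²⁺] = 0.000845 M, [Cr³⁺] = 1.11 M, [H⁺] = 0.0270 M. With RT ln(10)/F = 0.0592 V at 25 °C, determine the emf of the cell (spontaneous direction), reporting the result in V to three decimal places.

Cr₂O₇²⁻/Cr³⁺ is the cathode (higher E°), Cd²⁺/Cd the anode: E°cell = +1.34 − (-0.38) = +1.72 V, n = 6.
Overall: Cr₂O₇²⁻(aq) + 14 H⁺(aq) + 3 Cd(s) → 2 Cr³⁺(aq) + 7 H₂O(l) + 3 Cd²⁺(aq)
Q = [Cr³⁺]^2·[Cd²⁺]^3 / ([Cr₂O₇²⁻]·[H⁺]^14); log Q = 14.288.
E = E° − (0.0592/n) log Q = +1.72 − (0.0592/6)(14.288) = +1.579 V.

+1.579 V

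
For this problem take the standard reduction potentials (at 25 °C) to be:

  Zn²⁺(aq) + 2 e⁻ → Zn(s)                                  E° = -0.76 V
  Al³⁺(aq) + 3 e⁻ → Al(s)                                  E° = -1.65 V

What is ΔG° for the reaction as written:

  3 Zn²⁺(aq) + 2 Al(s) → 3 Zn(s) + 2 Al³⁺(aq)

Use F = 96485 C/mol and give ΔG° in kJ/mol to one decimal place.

-515.2 kJ/mol

As written, Zn²⁺/Zn is reduced (cathode) and Al³⁺/Al is oxidised (anode), so E°cell = (-0.76) − (-1.65) = +0.89 V.
Balancing electrons gives n = 6.
ΔG° = −nFE° = −(6)(96485)(+0.89) = -515,230 J = -515.2 kJ/mol.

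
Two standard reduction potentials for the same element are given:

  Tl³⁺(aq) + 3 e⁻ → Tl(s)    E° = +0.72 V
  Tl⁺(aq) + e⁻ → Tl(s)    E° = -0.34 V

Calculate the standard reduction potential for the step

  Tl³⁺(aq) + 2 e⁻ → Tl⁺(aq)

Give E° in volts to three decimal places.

Sequential free energies add, so n₃E°₃ = n₁E°₁ + n₂E°₂.
With n₃ = 3, and the known step contributing 1×(-0.34) V, the unknown satisfies 2·E° = 3×(+0.72) − 1×(-0.34) = +2.500.
E° = +2.500 / 2 = +1.250 V.

+1.250 V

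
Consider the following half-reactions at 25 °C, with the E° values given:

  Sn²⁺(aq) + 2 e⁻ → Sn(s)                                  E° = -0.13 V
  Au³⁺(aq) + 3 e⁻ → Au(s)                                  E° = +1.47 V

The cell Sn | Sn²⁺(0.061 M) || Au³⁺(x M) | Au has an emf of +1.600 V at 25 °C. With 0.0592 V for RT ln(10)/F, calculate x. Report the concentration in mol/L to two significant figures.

Au³⁺/Au is the cathode, Sn²⁺/Sn the anode: E°cell = +1.60 V, n = 6.
Overall reaction: 2 Au³⁺(aq) + 3 Sn(s) → 2 Au(s) + 3 Sn²⁺(aq); Q = [Sn²⁺]^3/[Au³⁺]^2.
From E = E° − (0.0592/n) log Q: log Q = (E° − E)·n/0.0592 = (+1.60 − (+1.600))·6/0.0592 = 0.0000.
So 2·log[Au³⁺] = 3·log(0.061) − log Q = -3.6440 − (0.0000) = -3.6440; log[Au³⁺] = -3.6440 / 2 = -1.8220; [Au³⁺] = 10^(-1.8220) ≈ 0.015 M.

0.015 M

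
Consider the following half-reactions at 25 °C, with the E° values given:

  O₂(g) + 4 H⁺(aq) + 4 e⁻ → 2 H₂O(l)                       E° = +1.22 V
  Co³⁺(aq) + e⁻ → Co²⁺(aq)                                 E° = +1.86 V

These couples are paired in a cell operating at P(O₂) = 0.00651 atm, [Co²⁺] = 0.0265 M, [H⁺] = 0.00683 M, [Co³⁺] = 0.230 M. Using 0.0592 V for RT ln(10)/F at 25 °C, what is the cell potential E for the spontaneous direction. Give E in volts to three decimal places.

Co³⁺/Co²⁺ is the cathode (higher E°), O₂/H₂O the anode: E°cell = +1.86 − (+1.22) = +0.64 V, n = 4.
Overall: 4 Co³⁺(aq) + 2 H₂O(l) → 4 Co²⁺(aq) + O₂(g) + 4 H⁺(aq)
Q = [Co²⁺]^4·P(O₂)·[H⁺]^4 / ([Co³⁺]^4); log Q = -14.603.
E = E° − (0.0592/n) log Q = +0.64 − (0.0592/4)(-14.603) = +0.856 V.

+0.856 V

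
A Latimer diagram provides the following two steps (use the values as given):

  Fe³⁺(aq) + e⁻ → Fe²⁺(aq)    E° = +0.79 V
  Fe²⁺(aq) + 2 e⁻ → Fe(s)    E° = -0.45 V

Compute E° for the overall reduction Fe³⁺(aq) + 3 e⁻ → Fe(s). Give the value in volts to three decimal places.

-0.037 V

Since ΔG° = −nFE° is additive over sequential reductions, n₃E°₃ = n₁E°₁ + n₂E°₂.
E°₃ = (1×+0.79 + 2×-0.45) / 3 = (-0.110) / 3 = -0.037 V.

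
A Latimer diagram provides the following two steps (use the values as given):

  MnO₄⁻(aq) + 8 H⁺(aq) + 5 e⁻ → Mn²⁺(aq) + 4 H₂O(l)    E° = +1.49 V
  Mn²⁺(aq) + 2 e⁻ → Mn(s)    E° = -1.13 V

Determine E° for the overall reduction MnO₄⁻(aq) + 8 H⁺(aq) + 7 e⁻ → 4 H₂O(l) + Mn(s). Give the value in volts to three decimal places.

Adding the free-energy changes (−nFE°) of the two steps gives −n₃FE°₃ = −n₁FE°₁ − n₂FE°₂.
E°₃ = (5×+1.49 + 2×-1.13) / 7 = (+5.190) / 7 = +0.741 V.

+0.741 V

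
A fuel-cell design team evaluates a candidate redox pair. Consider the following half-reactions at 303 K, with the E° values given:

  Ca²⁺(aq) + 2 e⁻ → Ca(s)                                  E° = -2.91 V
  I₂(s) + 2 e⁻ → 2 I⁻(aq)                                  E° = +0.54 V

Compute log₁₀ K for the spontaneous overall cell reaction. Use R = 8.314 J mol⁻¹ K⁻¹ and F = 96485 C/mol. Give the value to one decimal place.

114.8

Cathode: I₂/I⁻; anode: Ca²⁺/Ca. E°cell = (+0.54) − (-2.91) = +3.45 V, with n = 2.
ΔG° = −nFE° = −RT ln K, so ln K = nFE°/(RT) = (2)(96485)(+3.45) / ((8.314)(303)) = 264.275.
log₁₀ K = 264.275 / ln 10 = 114.8.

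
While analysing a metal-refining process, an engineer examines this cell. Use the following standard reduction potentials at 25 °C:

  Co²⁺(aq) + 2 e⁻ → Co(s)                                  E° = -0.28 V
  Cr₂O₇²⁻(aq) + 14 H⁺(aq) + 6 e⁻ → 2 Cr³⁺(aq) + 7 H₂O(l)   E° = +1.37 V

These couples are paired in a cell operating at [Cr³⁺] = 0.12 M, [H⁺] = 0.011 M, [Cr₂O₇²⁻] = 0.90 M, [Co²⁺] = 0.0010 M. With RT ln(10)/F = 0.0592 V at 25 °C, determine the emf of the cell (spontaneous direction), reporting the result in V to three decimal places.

Cr₂O₇²⁻/Cr³⁺ is the cathode (higher E°), Co²⁺/Co the anode: E°cell = +1.37 − (-0.28) = +1.65 V, n = 6.
Overall: Cr₂O₇²⁻(aq) + 14 H⁺(aq) + 3 Co(s) → 2 Cr³⁺(aq) + 7 H₂O(l) + 3 Co²⁺(aq)
Q = [Cr³⁺]^2·[Co²⁺]^3 / ([Cr₂O₇²⁻]·[H⁺]^14); log Q = 16.625.
E = E° − (0.0592/n) log Q = +1.65 − (0.0592/6)(16.625) = +1.486 V.

+1.486 V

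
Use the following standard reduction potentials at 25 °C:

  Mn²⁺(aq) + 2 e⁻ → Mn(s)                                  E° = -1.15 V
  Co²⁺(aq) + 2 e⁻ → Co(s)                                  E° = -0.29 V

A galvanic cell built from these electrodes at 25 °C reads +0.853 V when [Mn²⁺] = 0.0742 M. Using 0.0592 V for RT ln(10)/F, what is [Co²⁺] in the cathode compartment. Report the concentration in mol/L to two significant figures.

0.043 M

Co²⁺/Co is the cathode, Mn²⁺/Mn the anode: E°cell = +0.86 V, n = 2.
Overall reaction: Co²⁺(aq) + Mn(s) → Co(s) + Mn²⁺(aq); Q = [Mn²⁺]^1/[Co²⁺]^1.
From E = E° − (0.0592/n) log Q: log Q = (E° − E)·n/0.0592 = (+0.86 − (+0.853))·2/0.0592 = 0.2365.
So 1·log[Co²⁺] = 1·log(0.0742) − log Q = -1.1296 − (0.2365) = -1.3661; [Co²⁺] = 10^(-1.3661) ≈ 0.043 M.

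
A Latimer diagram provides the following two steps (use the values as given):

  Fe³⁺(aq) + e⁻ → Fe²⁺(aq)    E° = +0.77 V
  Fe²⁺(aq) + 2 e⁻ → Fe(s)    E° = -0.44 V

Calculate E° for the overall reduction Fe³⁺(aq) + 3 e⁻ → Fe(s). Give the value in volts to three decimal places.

Adding the free-energy changes (−nFE°) of the two steps gives −n₃FE°₃ = −n₁FE°₁ − n₂FE°₂.
E°₃ = (1×+0.77 + 2×-0.44) / 3 = (-0.110) / 3 = -0.037 V.

-0.037 V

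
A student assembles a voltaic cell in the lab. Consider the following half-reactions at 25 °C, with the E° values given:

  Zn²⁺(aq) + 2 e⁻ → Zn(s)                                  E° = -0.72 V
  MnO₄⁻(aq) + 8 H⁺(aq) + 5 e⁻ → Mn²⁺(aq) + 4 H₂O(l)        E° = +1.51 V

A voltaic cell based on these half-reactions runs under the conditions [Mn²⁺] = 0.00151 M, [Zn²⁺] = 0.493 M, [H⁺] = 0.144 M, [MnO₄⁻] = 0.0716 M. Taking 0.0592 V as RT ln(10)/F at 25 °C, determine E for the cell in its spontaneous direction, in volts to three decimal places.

MnO₄⁻/Mn²⁺ is the cathode (higher E°), Zn²⁺/Zn the anode: E°cell = +1.51 − (-0.72) = +2.23 V, n = 10.
Overall: 2 MnO₄⁻(aq) + 16 H⁺(aq) + 5 Zn(s) → 2 Mn²⁺(aq) + 8 H₂O(l) + 5 Zn²⁺(aq)
Q = [Mn²⁺]^2·[Zn²⁺]^5 / ([MnO₄⁻]^2·[H⁺]^16); log Q = 8.579.
E = E° − (0.0592/n) log Q = +2.23 − (0.0592/10)(8.579) = +2.179 V.

+2.179 V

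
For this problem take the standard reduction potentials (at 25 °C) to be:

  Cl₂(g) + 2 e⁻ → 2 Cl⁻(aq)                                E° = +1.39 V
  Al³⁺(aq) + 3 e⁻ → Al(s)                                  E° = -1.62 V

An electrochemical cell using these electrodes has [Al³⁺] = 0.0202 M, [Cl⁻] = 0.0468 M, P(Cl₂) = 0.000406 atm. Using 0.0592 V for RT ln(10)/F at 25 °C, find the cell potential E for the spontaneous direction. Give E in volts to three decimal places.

Cl₂/Cl⁻ is the cathode (higher E°), Al³⁺/Al the anode: E°cell = +1.39 − (-1.62) = +3.01 V, n = 6.
Overall: 3 Cl₂(g) + 2 Al(s) → 6 Cl⁻(aq) + 2 Al³⁺(aq)
Q = [Cl⁻]^6·[Al³⁺]^2 / (P(Cl₂)^3); log Q = -1.193.
E = E° − (0.0592/n) log Q = +3.01 − (0.0592/6)(-1.193) = +3.022 V.

+3.022 V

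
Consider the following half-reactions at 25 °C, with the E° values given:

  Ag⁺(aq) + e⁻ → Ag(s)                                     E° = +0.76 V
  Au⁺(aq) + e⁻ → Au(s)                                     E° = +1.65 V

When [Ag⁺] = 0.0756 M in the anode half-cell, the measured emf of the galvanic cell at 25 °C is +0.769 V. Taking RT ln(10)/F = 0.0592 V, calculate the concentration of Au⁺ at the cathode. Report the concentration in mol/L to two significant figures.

0.00068 M

Au⁺/Au is the cathode, Ag⁺/Ag the anode: E°cell = +0.89 V, n = 1.
Overall reaction: Au⁺(aq) + Ag(s) → Au(s) + Ag⁺(aq); Q = [Ag⁺]^1/[Au⁺]^1.
From E = E° − (0.0592/n) log Q: log Q = (E° − E)·n/0.0592 = (+0.89 − (+0.769))·1/0.0592 = 2.0439.
So 1·log[Au⁺] = 1·log(0.0756) − log Q = -1.1215 − (2.0439) = -3.1654; [Au⁺] = 10^(-3.1654) ≈ 0.00068 M.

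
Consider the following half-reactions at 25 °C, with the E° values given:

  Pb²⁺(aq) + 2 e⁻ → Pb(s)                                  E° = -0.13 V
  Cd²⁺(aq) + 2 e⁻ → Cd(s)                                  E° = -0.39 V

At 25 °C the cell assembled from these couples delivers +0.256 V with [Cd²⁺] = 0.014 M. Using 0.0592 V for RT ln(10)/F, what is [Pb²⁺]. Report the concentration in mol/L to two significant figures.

0.010 M

Pb²⁺/Pb is the cathode, Cd²⁺/Cd the anode: E°cell = +0.26 V, n = 2.
Overall reaction: Pb²⁺(aq) + Cd(s) → Pb(s) + Cd²⁺(aq); Q = [Cd²⁺]^1/[Pb²⁺]^1.
From E = E° − (0.0592/n) log Q: log Q = (E° − E)·n/0.0592 = (+0.26 − (+0.256))·2/0.0592 = 0.1351.
So 1·log[Pb²⁺] = 1·log(0.014) − log Q = -1.8539 − (0.1351) = -1.9890; [Pb²⁺] = 10^(-1.9890) ≈ 0.010 M.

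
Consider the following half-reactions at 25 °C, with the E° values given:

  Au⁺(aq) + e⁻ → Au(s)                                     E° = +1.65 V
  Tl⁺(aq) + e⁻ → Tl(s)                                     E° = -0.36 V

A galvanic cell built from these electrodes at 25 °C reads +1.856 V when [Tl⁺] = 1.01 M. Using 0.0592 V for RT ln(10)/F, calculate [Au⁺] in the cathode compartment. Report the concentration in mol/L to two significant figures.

0.0025 M

Au⁺/Au is the cathode, Tl⁺/Tl the anode: E°cell = +2.01 V, n = 1.
Overall reaction: Au⁺(aq) + Tl(s) → Au(s) + Tl⁺(aq); Q = [Tl⁺]^1/[Au⁺]^1.
From E = E° − (0.0592/n) log Q: log Q = (E° − E)·n/0.0592 = (+2.01 − (+1.856))·1/0.0592 = 2.6014.
So 1·log[Au⁺] = 1·log(1.01) − log Q = 0.0043 − (2.6014) = -2.5971; [Au⁺] = 10^(-2.5971) ≈ 0.0025 M.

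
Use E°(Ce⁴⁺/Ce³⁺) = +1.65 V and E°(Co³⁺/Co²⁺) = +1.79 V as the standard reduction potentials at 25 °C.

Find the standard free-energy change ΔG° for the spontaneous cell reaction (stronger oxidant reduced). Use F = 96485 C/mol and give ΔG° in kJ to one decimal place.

Co³⁺/Co²⁺ (E° = +1.79 V) is the cathode; Ce⁴⁺/Ce³⁺ (E° = +1.65 V) is the anode, so E°cell = +0.14 V.
Balancing electrons gives n = 1 (lcm of 1 and 1).
ΔG° = −nFE° = −(1)(96485)(+0.14) = -13,508 J = -13.5 kJ.

-13.5 kJ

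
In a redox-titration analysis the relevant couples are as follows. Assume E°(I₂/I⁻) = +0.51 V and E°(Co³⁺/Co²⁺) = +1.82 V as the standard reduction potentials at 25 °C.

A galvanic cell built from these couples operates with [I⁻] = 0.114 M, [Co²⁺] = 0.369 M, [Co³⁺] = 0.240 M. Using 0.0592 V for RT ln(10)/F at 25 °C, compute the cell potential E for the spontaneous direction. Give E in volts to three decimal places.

+1.243 V

Co³⁺/Co²⁺ is the cathode (higher E°), I₂/I⁻ the anode: E°cell = +1.82 − (+0.51) = +1.31 V, n = 2.
Overall: 2 Co³⁺(aq) + 2 I⁻(aq) → 2 Co²⁺(aq) + I₂(s)
Q = [Co²⁺]^2 / ([Co³⁺]^2·[I⁻]^2); log Q = 2.260.
E = E° − (0.0592/n) log Q = +1.31 − (0.0592/2)(2.260) = +1.243 V.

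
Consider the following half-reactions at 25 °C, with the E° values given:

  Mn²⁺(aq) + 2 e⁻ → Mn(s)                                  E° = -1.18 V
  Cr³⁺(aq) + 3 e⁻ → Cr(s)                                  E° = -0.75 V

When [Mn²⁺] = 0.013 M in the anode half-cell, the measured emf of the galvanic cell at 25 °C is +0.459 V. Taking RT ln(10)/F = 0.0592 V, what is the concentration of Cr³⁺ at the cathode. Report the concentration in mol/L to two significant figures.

0.044 M

Cr³⁺/Cr is the cathode, Mn²⁺/Mn the anode: E°cell = +0.43 V, n = 6.
Overall reaction: 2 Cr³⁺(aq) + 3 Mn(s) → 2 Cr(s) + 3 Mn²⁺(aq); Q = [Mn²⁺]^3/[Cr³⁺]^2.
From E = E° − (0.0592/n) log Q: log Q = (E° − E)·n/0.0592 = (+0.43 − (+0.459))·6/0.0592 = -2.9392.
So 2·log[Cr³⁺] = 3·log(0.013) − log Q = -5.6582 − (-2.9392) = -2.7190; log[Cr³⁺] = -2.7190 / 2 = -1.3595; [Cr³⁺] = 10^(-1.3595) ≈ 0.044 M.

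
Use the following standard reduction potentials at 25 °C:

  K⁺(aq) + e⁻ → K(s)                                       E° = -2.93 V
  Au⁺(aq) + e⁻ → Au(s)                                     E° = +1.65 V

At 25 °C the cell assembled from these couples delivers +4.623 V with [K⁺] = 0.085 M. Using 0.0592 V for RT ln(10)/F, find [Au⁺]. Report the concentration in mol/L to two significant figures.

0.45 M

Au⁺/Au is the cathode, K⁺/K the anode: E°cell = +4.58 V, n = 1.
Overall reaction: Au⁺(aq) + K(s) → Au(s) + K⁺(aq); Q = [K⁺]^1/[Au⁺]^1.
From E = E° − (0.0592/n) log Q: log Q = (E° − E)·n/0.0592 = (+4.58 − (+4.623))·1/0.0592 = -0.7264.
So 1·log[Au⁺] = 1·log(0.085) − log Q = -1.0706 − (-0.7264) = -0.3442; [Au⁺] = 10^(-0.3442) ≈ 0.45 M.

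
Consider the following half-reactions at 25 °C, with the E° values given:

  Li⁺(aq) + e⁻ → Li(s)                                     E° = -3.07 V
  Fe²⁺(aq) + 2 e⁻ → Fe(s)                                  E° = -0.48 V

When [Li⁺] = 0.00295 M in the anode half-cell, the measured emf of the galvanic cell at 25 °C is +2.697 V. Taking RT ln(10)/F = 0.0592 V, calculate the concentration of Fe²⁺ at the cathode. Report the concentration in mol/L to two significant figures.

0.036 M

Fe²⁺/Fe is the cathode, Li⁺/Li the anode: E°cell = +2.59 V, n = 2.
Overall reaction: Fe²⁺(aq) + 2 Li(s) → Fe(s) + 2 Li⁺(aq); Q = [Li⁺]^2/[Fe²⁺]^1.
From E = E° − (0.0592/n) log Q: log Q = (E° − E)·n/0.0592 = (+2.59 − (+2.697))·2/0.0592 = -3.6149.
So 1·log[Fe²⁺] = 2·log(0.00295) − log Q = -5.0604 − (-3.6149) = -1.4455; [Fe²⁺] = 10^(-1.4455) ≈ 0.036 M.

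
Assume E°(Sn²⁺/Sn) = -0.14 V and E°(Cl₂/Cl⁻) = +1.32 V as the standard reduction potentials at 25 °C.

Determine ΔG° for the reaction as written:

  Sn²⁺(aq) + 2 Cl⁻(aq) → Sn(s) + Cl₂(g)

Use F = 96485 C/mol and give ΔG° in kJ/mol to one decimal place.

+281.7 kJ/mol

As written, Sn²⁺/Sn is reduced (cathode) and Cl₂/Cl⁻ is oxidised (anode), so E°cell = (-0.14) − (+1.32) = -1.46 V.
Balancing electrons gives n = 2.
ΔG° = −nFE° = −(2)(96485)(-1.46) = 281,736 J = +281.7 kJ/mol.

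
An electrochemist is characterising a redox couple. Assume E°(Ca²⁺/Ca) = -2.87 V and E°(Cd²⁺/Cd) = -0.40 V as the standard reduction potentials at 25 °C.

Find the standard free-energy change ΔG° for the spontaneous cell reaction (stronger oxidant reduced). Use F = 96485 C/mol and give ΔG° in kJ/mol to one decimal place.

-476.6 kJ/mol

Cd²⁺/Cd (E° = -0.40 V) is the cathode; Ca²⁺/Ca (E° = -2.87 V) is the anode, so E°cell = +2.47 V.
Balancing electrons gives n = 2 (lcm of 2 and 2).
ΔG° = −nFE° = −(2)(96485)(+2.47) = -476,636 J = -476.6 kJ/mol.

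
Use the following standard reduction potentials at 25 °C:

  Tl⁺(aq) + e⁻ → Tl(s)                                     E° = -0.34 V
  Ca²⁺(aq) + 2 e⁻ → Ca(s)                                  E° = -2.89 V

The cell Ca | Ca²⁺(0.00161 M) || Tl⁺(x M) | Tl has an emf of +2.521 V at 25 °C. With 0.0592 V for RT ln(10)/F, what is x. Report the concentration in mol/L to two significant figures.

0.013 M

Tl⁺/Tl is the cathode, Ca²⁺/Ca the anode: E°cell = +2.55 V, n = 2.
Overall reaction: 2 Tl⁺(aq) + Ca(s) → 2 Tl(s) + Ca²⁺(aq); Q = [Ca²⁺]^1/[Tl⁺]^2.
From E = E° − (0.0592/n) log Q: log Q = (E° − E)·n/0.0592 = (+2.55 − (+2.521))·2/0.0592 = 0.9797.
So 2·log[Tl⁺] = 1·log(0.00161) − log Q = -2.7932 − (0.9797) = -3.7729; log[Tl⁺] = -3.7729 / 2 = -1.8864; [Tl⁺] = 10^(-1.8864) ≈ 0.013 M.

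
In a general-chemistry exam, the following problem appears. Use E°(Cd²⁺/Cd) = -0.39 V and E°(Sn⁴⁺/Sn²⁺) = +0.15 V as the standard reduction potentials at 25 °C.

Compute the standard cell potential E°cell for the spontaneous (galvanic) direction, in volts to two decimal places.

+0.54 V

The Sn⁴⁺/Sn²⁺ couple has the higher reduction potential, so it is the cathode; Cd²⁺/Cd is oxidised at the anode.
E°cell = E°(cathode) − E°(anode) = (+0.15) − (-0.39) = +0.54 V.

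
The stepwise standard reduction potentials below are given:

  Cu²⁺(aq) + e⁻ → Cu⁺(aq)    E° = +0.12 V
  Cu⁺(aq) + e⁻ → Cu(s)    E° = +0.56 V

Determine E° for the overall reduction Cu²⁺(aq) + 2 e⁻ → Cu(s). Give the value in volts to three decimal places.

Adding the free-energy changes (−nFE°) of the two steps gives −n₃FE°₃ = −n₁FE°₁ − n₂FE°₂.
E°₃ = (1×+0.12 + 1×+0.56) / 2 = (+0.680) / 2 = +0.340 V.

+0.340 V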